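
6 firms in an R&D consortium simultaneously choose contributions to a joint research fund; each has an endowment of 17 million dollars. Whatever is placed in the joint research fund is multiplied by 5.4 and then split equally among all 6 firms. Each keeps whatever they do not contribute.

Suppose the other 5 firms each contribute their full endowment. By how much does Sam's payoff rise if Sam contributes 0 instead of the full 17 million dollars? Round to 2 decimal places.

1.70 million dollars

Switching from a contribution of 17 to 0 lets Sam keep an extra 17 million dollars, but lowers the joint research fund by 17, which costs Sam their own share of that drop: 5.4/6 × 17 = 15.30.
Net gain = 17 − 15.30 = 1.70. The private return per contributed unit (0.9000) is below 1, so free-riding is indeed the best response regardless of what the others do.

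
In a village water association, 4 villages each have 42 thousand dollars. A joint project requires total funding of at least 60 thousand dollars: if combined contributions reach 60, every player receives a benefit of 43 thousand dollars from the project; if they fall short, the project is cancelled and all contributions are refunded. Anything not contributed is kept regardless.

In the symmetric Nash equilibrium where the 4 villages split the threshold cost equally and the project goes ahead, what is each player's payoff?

70 thousand dollars

Equal share of the threshold: 60/4 = 15.
At this profile no one gains by cutting their contribution: any cut drops the total below 60, the project is cancelled, contributions are refunded, and the deviator ends with 42, which is less than 42 − 15 + 43 = 70. Contributing more than 15 just wastes the excess. So contributing exactly 15 is a best response.
Each player's payoff: 42 − 15 + 43 = 70.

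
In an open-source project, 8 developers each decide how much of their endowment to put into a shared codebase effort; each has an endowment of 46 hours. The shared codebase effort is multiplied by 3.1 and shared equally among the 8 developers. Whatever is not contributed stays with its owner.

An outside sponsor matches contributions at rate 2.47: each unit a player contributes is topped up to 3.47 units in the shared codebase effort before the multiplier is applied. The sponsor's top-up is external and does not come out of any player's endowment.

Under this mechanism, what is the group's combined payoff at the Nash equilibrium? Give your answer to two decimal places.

With the mechanism, a contributed unit returns 3.1 × 3.47 / 8 = 1.3446 per unit of net cost to the contributor — now above 1 — so contributing fully is weakly dominant for every player.
At the Nash equilibrium everyone contributes 46. Group total payoff = 3.1 × 3.47 × 368 = 3958.58.

3958.58 hours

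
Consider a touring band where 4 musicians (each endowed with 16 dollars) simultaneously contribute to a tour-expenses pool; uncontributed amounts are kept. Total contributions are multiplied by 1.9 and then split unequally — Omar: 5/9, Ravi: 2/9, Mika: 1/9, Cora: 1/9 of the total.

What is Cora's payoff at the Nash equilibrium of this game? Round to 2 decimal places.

19.38 dollars

For player j, contributing a unit is worthwhile iff 1.9 × (j's share) ≥ 1, i.e. iff j's share is at least 0.5263.
Only Omar (5/9) clears that bar, contributing 16; the remaining 3 contribute 0. Total contributed: 16.
Cora keeps 16 and receives 1.9 × 16 × 1/9 = 3.38 from the tour-expenses pool, for a payoff of 19.38.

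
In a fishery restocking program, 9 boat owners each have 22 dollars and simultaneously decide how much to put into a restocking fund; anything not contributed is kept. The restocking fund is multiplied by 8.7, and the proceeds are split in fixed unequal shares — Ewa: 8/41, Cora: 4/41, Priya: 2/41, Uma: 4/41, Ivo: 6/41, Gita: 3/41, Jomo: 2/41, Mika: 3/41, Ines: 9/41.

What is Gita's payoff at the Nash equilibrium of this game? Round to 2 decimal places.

For player j, contributing a unit is worthwhile iff 8.7 × (j's share) ≥ 1, i.e. iff j's share is at least 0.1149.
Ewa, Ivo and Ines clear that bar, contributing 22 each; the remaining 6 contribute 0. Total contributed: 66.
Gita keeps 22 and receives 8.7 × 66 × 3/41 = 42.01 from the restocking fund, for a payoff of 64.01.

64.01 dollars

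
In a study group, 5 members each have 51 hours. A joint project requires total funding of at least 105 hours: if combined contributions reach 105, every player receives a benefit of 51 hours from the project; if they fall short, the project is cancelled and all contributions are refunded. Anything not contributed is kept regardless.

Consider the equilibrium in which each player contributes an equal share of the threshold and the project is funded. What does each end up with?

Equal share of the threshold: 105/5 = 21.
At this profile no one gains by cutting their contribution: any cut drops the total below 105, the project is cancelled, contributions are refunded, and the deviator ends with 51, which is less than 51 − 21 + 51 = 81. Contributing more than 21 just wastes the excess. So contributing exactly 21 is a best response.
Each player's payoff: 51 − 21 + 51 = 81.

81 hours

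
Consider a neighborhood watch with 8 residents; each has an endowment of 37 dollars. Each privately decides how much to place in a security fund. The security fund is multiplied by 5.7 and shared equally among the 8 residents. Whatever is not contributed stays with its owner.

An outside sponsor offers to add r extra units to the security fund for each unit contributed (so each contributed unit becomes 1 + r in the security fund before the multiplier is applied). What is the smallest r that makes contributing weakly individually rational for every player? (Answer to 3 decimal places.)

0.404

With matching at rate r, one contributed unit becomes (1 + r) in the security fund and returns 5.7 × (1 + r) / 8 to the contributor.
Setting this equal to 1: 1 + r = 8/5.7 = 1.4035.
So the minimum matching rate is r = 1.4035 − 1 = 0.404.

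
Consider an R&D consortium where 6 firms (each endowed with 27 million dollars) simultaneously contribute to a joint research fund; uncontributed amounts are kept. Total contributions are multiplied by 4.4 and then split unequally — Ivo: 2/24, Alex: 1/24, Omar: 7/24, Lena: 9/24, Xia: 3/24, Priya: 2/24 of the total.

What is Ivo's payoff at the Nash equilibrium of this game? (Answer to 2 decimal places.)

46.80 million dollars

Player j's private return per contributed unit is 4.4 × (j's share). Contributing is weakly dominant for j when that share is at least 1/4.4 = 0.2273, and contributing 0 is dominant otherwise.
Omar and Lena clear that bar, contributing 27 each; the remaining 4 contribute 0. Total contributed: 54.
Ivo keeps 27 and receives 4.4 × 54 × 2/24 = 19.80 from the joint research fund, for a payoff of 46.80.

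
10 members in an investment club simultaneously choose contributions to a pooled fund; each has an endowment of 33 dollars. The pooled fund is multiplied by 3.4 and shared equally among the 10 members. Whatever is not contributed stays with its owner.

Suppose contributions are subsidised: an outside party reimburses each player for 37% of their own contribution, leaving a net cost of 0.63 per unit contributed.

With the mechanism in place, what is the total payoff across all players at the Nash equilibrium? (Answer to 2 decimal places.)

330.00 dollars

The effective private return is (3.4/10) / 0.63 = 0.5397, which is still under 1, so the mechanism doesn't change anyone's dominant strategy: zero contribution.
Everyone keeps their endowment and the group total is 10 × 33 = 330.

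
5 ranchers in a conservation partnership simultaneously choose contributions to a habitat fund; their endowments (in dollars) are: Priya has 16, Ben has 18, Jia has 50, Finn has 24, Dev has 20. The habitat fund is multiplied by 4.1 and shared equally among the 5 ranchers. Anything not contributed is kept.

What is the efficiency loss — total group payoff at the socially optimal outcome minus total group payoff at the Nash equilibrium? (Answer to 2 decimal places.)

396.80 dollars

The private return per contributed unit is 4.1/5 = 0.8200 < 1 for every player regardless of endowment, so the Nash equilibrium is zero contribution and the group total is Σ E_j = 16 + 18 + 50 + 24 + 20 = 128.
Each contributed unit returns 4.100 to the group, so the social optimum is full contribution by everyone: group total = 4.100 × 128 = 524.80.
Efficiency loss = (4.100 − 1) × 128 = 396.80.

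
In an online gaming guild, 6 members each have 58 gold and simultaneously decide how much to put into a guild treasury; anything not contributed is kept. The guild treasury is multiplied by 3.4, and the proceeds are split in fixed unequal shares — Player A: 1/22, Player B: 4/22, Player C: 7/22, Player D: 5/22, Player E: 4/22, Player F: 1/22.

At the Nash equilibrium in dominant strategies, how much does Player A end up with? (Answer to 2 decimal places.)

66.96 gold

A player with share s gets back 3.4·s per unit contributed, so full contribution is dominant for anyone with s > 1/3.4 = 0.2941 and zero contribution is dominant for anyone below.
Only Player C (7/22) clears that bar, contributing 58; the remaining 5 contribute 0. Total contributed: 58.
Player A keeps 58 and receives 3.4 × 58 × 1/22 = 8.96 from the guild treasury, for a payoff of 66.96.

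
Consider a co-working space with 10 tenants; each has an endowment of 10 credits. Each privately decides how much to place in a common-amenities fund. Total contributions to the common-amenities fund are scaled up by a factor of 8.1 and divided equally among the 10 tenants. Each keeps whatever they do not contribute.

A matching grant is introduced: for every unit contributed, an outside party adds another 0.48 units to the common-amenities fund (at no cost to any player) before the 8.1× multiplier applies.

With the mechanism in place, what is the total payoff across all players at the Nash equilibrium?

With the mechanism, a contributed unit returns 8.1 × 1.48 / 10 = 1.1988 per unit of net cost to the contributor — now above 1 — so contributing fully is weakly dominant for every player.
At the Nash equilibrium everyone contributes 10. Group total payoff = 8.1 × 1.48 × 100 = 1198.80.

1198.80 credits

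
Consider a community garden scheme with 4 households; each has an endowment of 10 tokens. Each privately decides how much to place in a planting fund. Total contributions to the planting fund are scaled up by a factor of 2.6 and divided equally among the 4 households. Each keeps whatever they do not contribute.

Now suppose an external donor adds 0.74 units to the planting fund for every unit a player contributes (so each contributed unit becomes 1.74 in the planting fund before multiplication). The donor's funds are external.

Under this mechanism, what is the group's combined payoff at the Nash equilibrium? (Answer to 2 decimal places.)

180.96 tokens

With the mechanism, a contributed unit returns 2.6 × 1.74 / 4 = 1.1310 per unit of net cost to the contributor — now above 1 — so contributing fully is weakly dominant for every player.
At the Nash equilibrium everyone contributes 10. Group total payoff = 2.6 × 1.74 × 40 = 180.96.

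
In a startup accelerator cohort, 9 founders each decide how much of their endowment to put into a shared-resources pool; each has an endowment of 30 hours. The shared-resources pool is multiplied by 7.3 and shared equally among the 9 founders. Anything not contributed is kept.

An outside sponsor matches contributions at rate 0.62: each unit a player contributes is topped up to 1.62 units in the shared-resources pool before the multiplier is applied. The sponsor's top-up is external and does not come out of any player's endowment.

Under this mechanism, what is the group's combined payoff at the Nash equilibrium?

3193.02 hours

The effective private return per unit is now 7.3 × 1.62 / 9 = 1.3140 > 1, so every player's dominant strategy flips to full contribution.
At the Nash equilibrium everyone contributes 30. Group total payoff = 7.3 × 1.62 × 270 = 3193.02.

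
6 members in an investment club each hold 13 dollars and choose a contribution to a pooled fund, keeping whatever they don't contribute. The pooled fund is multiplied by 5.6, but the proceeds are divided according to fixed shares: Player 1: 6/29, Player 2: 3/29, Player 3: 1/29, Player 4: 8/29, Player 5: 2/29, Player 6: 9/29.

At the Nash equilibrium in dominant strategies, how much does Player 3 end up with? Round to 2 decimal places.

Each unit j contributes comes back to j as 5.6 × (j's share), so j prefers to contribute only if that share exceeds 1/5.6 = 0.1786; otherwise keeping the unit dominates.
Player 1, Player 4 and Player 6 are above the threshold, contributing 13 each; the remaining 3 contribute 0. Total contributed: 39.
Player 3 keeps 13 and receives 5.6 × 39 × 1/29 = 7.53 from the pooled fund, for a payoff of 20.53.

20.53 dollars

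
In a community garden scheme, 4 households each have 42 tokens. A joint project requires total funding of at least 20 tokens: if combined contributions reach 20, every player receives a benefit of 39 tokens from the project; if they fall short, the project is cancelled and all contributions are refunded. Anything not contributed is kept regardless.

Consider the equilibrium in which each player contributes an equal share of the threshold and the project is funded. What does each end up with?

Equal share of the threshold: 20/4 = 5.
At this profile no one gains by cutting their contribution: any cut drops the total below 20, the project is cancelled, contributions are refunded, and the deviator ends with 42, which is less than 42 − 5 + 39 = 76. Contributing more than 5 just wastes the excess. So contributing exactly 5 is a best response.
Each player's payoff: 42 − 5 + 39 = 76.

76 tokens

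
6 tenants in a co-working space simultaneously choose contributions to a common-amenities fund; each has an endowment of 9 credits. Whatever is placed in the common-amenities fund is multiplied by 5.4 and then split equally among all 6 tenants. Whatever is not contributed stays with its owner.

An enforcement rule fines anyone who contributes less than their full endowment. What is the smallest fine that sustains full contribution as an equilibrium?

0.90 credits

Given the others contribute fully, the best deviation is to contribute 0 (any partial contribution still incurs the fine and gives up units whose private return 0.9000 is below 1).
Deviating from 9 to 0 saves 9 credits but forfeits the deviator's share of the drop in the common-amenities fund: 5.4/6 × 9 = 8.10.
So the deviation gain is 9 − 8.10 = 0.90, and the fine must be at least 0.90 credits to wipe it out.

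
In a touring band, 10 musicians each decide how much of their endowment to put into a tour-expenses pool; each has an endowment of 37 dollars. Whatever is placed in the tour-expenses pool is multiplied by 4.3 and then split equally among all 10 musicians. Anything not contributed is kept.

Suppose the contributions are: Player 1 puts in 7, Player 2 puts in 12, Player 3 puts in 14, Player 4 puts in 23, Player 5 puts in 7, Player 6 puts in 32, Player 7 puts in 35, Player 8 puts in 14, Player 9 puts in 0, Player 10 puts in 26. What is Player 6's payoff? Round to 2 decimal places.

Total contributed: 7 + 12 + 14 + 23 + 7 + 32 + 35 + 14 + 0 + 26 = 170.
Each receives 4.3 × 170 / 10 = 73.10 from the tour-expenses pool.
Player 6 keeps 37 − 32 = 5, so Player 6's payoff is 5 + 73.10 = 78.10.

78.10 dollars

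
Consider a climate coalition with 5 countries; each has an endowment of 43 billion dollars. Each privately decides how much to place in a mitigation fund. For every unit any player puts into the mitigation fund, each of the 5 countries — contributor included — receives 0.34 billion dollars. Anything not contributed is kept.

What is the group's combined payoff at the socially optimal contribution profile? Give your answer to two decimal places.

Each contributed unit returns 1.700 to the group as a whole (0.34 to each of 5 players), which exceeds 1, so the social optimum is full contribution: group total = 1.700 × 215 = 365.50.

365.50 billion dollars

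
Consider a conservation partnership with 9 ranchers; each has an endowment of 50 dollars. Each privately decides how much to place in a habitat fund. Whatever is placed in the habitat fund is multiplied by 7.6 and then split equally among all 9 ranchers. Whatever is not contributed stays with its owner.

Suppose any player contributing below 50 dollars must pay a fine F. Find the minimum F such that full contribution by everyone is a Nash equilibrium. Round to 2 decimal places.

7.78 dollars

Given the others contribute fully, the best deviation is to contribute 0 (any partial contribution still incurs the fine and gives up units whose private return 0.8444 is below 1).
Deviating from 50 to 0 saves 50 dollars but forfeits the deviator's share of the drop in the habitat fund: 7.6/9 × 50 = 42.22.
So the deviation gain is 50 − 42.22 = 7.78, and the fine must be at least 7.78 dollars to wipe it out.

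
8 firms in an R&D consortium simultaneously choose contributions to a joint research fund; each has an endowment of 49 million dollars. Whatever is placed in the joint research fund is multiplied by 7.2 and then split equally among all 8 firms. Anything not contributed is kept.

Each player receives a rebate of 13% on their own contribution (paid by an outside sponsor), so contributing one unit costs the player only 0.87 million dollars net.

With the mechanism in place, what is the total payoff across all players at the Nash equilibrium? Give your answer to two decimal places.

2873.36 million dollars

Under the mechanism each unit contributed yields (7.2/8) / 0.87 = 1.0345 back to its contributor per unit of net cost, which exceeds 1, making full contribution the dominant choice for everyone.
At the Nash equilibrium everyone contributes 49. Group total payoff = 8 × (49 × 0.13 + 7.2 × 49) = 2873.36.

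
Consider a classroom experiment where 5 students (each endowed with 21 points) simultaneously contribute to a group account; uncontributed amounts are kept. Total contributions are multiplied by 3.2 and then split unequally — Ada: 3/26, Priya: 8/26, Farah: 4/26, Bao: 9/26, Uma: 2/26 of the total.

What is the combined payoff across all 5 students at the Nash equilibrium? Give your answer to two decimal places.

151.20 points

For player j, contributing a unit is worthwhile iff 3.2 × (j's share) ≥ 1, i.e. iff j's share is at least 0.3125.
Bao alone (share 9/26) is above the threshold, contributing 21; the remaining 4 contribute 0. Total contributed: 21.
The group account pays out 3.2 × 21 = 67.20 in total (split across the unequal shares, but the aggregate is all that matters for the group sum).
The 4 free-riders keep 21 each, adding 84. Group total = 84 + 67.20 = 151.20.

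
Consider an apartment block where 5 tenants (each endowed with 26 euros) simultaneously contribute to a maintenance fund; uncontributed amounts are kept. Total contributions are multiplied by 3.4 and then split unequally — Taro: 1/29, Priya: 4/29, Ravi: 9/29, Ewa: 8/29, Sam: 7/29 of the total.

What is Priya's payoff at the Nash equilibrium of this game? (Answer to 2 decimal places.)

38.19 euros

A player with share s gets back 3.4·s per unit contributed, so full contribution is dominant for anyone with s > 1/3.4 = 0.2941 and zero contribution is dominant for anyone below.
The only share above 0.2941 is Ravi's 9/29, contributing 26; the remaining 4 contribute 0. Total contributed: 26.
Priya keeps 26 and receives 3.4 × 26 × 4/29 = 12.19 from the maintenance fund, for a payoff of 38.19.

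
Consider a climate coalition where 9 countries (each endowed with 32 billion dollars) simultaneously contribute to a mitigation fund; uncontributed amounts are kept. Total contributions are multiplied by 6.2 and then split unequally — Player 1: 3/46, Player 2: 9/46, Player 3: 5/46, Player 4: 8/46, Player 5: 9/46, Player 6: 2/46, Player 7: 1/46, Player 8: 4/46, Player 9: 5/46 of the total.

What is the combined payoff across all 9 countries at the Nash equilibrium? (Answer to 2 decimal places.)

787.20 billion dollars

For player j, contributing a unit is worthwhile iff 6.2 × (j's share) ≥ 1, i.e. iff j's share is at least 0.1613.
Player 2, Player 4 and Player 5 clear that bar, contributing 32 each; the remaining 6 contribute 0. Total contributed: 96.
The mitigation fund pays out 6.2 × 96 = 595.20 in total (split across the unequal shares, but the aggregate is all that matters for the group sum).
The 6 free-riders keep 32 each, adding 192. Group total = 192 + 595.20 = 787.20.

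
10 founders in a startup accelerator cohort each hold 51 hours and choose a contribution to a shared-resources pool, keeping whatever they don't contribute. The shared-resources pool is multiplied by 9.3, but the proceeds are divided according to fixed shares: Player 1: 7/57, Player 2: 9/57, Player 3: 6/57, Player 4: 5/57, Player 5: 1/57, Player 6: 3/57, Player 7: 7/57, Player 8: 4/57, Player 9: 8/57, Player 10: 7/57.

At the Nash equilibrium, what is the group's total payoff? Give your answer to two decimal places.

2626.50 hours

Player j's private return per contributed unit is 9.3 × (j's share). Contributing is weakly dominant for j when that share is at least 1/9.3 = 0.1075, and contributing 0 is dominant otherwise.
The shares above 0.1075 belong to Player 1, Player 2, Player 7, Player 9 and Player 10, contributing 51 each; the remaining 5 contribute 0. Total contributed: 255.
The shared-resources pool pays out 9.3 × 255 = 2371.50 in total (split across the unequal shares, but the aggregate is all that matters for the group sum).
The 5 free-riders keep 51 each, adding 255. Group total = 255 + 2371.50 = 2626.50.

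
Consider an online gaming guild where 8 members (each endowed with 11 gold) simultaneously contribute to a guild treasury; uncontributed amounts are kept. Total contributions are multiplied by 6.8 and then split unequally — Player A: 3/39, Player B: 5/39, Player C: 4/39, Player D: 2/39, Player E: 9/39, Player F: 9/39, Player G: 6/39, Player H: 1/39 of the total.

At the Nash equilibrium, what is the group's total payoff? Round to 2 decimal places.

279.40 gold

A player with share s gets back 6.8·s per unit contributed, so full contribution is dominant for anyone with s > 1/6.8 = 0.1471 and zero contribution is dominant for anyone below.
Player E, Player F and Player G are above the threshold, contributing 11 each; the remaining 5 contribute 0. Total contributed: 33.
The guild treasury pays out 6.8 × 33 = 224.40 in total (split across the unequal shares, but the aggregate is all that matters for the group sum).
The 5 free-riders keep 11 each, adding 55. Group total = 55 + 224.40 = 279.40.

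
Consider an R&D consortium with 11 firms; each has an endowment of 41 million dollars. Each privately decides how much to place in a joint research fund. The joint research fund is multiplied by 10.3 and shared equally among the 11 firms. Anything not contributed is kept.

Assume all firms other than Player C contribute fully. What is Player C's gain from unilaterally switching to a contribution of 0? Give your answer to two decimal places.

2.61 million dollars

Switching from a contribution of 41 to 0 lets Player C keep an extra 41 million dollars, but lowers the joint research fund by 41, which costs Player C their own share of that drop: 10.3/11 × 41 = 38.39.
Net gain = 41 − 38.39 = 2.61. The private return per contributed unit (0.9364) is below 1, so free-riding is indeed the best response regardless of what the others do.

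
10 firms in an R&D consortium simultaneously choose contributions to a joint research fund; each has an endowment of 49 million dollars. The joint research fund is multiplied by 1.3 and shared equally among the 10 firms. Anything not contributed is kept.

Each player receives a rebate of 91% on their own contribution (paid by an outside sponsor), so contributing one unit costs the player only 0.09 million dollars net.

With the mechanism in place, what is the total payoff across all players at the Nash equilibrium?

With the mechanism, a contributed unit returns (1.3/10) / 0.09 = 1.4444 per unit of net cost to the contributor — now above 1 — so contributing fully is weakly dominant for every player.
So the Nash equilibrium is full contribution by all 10; the group earns 10 × (49 × 0.91 + 1.3 × 49) = 1082.90.

1082.90 million dollars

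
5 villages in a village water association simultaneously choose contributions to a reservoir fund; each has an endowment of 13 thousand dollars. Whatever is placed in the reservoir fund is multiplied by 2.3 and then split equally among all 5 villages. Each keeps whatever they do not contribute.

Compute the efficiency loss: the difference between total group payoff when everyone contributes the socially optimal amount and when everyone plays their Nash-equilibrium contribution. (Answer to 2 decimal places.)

84.50 thousand dollars

Each contributed unit returns 2.3/5 = 0.4600 to its contributor — below 1 — so contributing 0 is dominant for every player. At the Nash equilibrium everyone keeps their 13, and the group total is 5 × 13 = 65.
Each contributed unit returns 2.300 to the group as a whole (0.4600 to each of 5 players), which exceeds 1, so the social optimum is full contribution: group total = 2.300 × 65 = 149.50.
Efficiency loss = 149.50 − 65 = 84.50.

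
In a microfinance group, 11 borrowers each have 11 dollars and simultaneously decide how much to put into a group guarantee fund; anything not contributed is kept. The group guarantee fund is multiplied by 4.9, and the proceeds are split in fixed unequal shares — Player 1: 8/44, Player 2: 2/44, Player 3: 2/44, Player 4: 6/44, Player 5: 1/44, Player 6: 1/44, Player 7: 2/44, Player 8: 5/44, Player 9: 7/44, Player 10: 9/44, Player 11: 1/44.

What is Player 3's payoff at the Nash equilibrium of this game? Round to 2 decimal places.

13.45 dollars

For player j, contributing a unit is worthwhile iff 4.9 × (j's share) ≥ 1, i.e. iff j's share is at least 0.2041.
Player 10 alone (share 9/44) is above the threshold, contributing 11; the remaining 10 contribute 0. Total contributed: 11.
Player 3 keeps 11 and receives 4.9 × 11 × 2/44 = 2.45 from the group guarantee fund, for a payoff of 13.45.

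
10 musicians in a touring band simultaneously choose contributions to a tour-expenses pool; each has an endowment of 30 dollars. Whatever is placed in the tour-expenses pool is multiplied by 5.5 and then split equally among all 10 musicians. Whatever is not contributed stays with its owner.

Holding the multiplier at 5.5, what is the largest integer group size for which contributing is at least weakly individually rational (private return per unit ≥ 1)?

Private return per unit is 5.5/(group size), which is ≥ 1 whenever the group size is ≤ 5.5.
The largest such integer is 5.

5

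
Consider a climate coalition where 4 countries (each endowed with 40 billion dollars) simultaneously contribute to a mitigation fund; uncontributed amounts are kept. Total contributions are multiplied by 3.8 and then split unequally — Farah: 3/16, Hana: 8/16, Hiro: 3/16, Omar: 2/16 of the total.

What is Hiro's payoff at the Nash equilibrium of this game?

68.50 billion dollars

A player with share s gets back 3.8·s per unit contributed, so full contribution is dominant for anyone with s > 1/3.8 = 0.2632 and zero contribution is dominant for anyone below.
Only Hana (8/16) clears that bar, contributing 40; the remaining 3 contribute 0. Total contributed: 40.
Hiro keeps 40 and receives 3.8 × 40 × 3/16 = 28.50 from the mitigation fund, for a payoff of 68.50.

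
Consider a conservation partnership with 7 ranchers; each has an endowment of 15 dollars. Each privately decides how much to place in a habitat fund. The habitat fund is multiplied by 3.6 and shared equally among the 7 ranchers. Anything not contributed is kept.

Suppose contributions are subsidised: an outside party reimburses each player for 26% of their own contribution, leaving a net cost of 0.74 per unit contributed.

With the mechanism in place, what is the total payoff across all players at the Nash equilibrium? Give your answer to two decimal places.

With the mechanism, a contributed unit returns (3.6/7) / 0.74 = 0.6950 per unit of net cost — still below 1 — so contributing 0 remains dominant for every player.
Everyone keeps their endowment and the group total is 7 × 15 = 105.

105.00 dollars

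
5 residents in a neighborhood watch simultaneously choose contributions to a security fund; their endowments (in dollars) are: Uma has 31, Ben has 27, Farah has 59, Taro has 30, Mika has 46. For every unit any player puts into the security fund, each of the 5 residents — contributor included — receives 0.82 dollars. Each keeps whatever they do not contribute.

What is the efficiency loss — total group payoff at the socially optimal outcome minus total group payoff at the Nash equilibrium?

598.30 dollars

The private return per contributed unit is 0.82 < 1 for everyone, so the Nash equilibrium is zero contribution and the group total is Σ E_j = 31 + 27 + 59 + 30 + 46 = 193.
Each contributed unit returns 4.100 to the group, so the social optimum is full contribution by everyone: group total = 4.100 × 193 = 791.30.
Efficiency loss = (4.100 − 1) × 193 = 598.30.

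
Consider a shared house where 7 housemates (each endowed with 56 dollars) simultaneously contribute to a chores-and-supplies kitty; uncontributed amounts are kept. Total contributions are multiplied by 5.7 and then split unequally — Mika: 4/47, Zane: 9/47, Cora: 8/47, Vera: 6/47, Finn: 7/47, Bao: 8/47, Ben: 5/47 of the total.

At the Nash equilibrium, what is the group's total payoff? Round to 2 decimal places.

Player j's private return per contributed unit is 5.7 × (j's share). Contributing is weakly dominant for j when that share is at least 1/5.7 = 0.1754, and contributing 0 is dominant otherwise.
The only share above 0.1754 is Zane's 9/47, contributing 56; the remaining 6 contribute 0. Total contributed: 56.
The chores-and-supplies kitty pays out 5.7 × 56 = 319.20 in total (split across the unequal shares, but the aggregate is all that matters for the group sum).
The 6 free-riders keep 56 each, adding 336. Group total = 336 + 319.20 = 655.20.

655.20 dollars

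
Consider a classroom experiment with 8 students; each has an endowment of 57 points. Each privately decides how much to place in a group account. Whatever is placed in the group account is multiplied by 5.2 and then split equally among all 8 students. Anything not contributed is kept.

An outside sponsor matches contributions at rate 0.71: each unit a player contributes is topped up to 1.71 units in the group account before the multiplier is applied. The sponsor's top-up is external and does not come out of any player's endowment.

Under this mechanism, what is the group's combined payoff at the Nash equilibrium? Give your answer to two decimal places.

With the mechanism, a contributed unit returns 5.2 × 1.71 / 8 = 1.1115 per unit of net cost to the contributor — now above 1 — so contributing fully is weakly dominant for every player.
So the Nash equilibrium is full contribution by all 8; the group earns 5.2 × 1.71 × 456 = 4054.75.

4054.75 points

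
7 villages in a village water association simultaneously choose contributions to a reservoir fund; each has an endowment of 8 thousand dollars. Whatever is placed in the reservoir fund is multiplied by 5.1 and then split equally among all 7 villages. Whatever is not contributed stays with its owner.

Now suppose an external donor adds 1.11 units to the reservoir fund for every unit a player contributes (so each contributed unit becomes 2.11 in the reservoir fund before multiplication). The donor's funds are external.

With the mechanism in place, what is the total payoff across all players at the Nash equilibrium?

With the mechanism, a contributed unit returns 5.1 × 2.11 / 7 = 1.5373 per unit of net cost to the contributor — now above 1 — so contributing fully is weakly dominant for every player.
So the Nash equilibrium is full contribution by all 7; the group earns 5.1 × 2.11 × 56 = 602.62.

602.62 thousand dollars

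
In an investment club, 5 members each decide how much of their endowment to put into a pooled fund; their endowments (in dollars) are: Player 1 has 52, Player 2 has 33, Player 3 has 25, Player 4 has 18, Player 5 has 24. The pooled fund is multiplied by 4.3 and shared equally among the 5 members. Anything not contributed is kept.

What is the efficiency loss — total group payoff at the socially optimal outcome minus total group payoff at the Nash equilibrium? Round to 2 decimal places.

The private return per contributed unit is 4.3/5 = 0.8600 < 1 for every player regardless of endowment, so the Nash equilibrium is zero contribution and the group total is Σ E_j = 52 + 33 + 25 + 18 + 24 = 152.
Each contributed unit returns 4.300 to the group, so the social optimum is full contribution by everyone: group total = 4.300 × 152 = 653.60.
Efficiency loss = (4.300 − 1) × 152 = 501.60.

501.60 dollars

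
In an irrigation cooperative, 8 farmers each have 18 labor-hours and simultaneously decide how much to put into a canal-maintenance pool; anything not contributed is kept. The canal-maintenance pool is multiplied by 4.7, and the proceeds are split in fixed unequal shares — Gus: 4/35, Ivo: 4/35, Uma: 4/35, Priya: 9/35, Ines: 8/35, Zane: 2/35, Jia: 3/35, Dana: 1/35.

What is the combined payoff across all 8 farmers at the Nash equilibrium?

A player with share s gets back 4.7·s per unit contributed, so full contribution is dominant for anyone with s > 1/4.7 = 0.2128 and zero contribution is dominant for anyone below.
The shares above 0.2128 belong to Priya and Ines, contributing 18 each; the remaining 6 contribute 0. Total contributed: 36.
The canal-maintenance pool pays out 4.7 × 36 = 169.20 in total (split across the unequal shares, but the aggregate is all that matters for the group sum).
The 6 free-riders keep 18 each, adding 108. Group total = 108 + 169.20 = 277.20.

277.20 labor-hours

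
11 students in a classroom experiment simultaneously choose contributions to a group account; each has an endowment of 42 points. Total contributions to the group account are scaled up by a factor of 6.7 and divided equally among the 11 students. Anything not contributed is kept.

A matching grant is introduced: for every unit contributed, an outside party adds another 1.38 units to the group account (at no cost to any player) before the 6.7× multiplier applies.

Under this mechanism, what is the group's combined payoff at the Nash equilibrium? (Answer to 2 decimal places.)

Under the mechanism each unit contributed yields 6.7 × 2.38 / 11 = 1.4496 back to its contributor per unit of net cost, which exceeds 1, making full contribution the dominant choice for everyone.
So the Nash equilibrium is full contribution by all 11; the group earns 6.7 × 2.38 × 462 = 7367.05.

7367.05 points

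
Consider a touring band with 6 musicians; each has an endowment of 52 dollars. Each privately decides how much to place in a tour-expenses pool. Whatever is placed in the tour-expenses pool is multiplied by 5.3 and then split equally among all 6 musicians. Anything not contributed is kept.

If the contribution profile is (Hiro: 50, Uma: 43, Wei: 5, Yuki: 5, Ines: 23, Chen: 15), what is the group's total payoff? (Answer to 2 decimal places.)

918.30 dollars

Total contributed: 50 + 43 + 5 + 5 + 23 + 15 = 141; total kept: 6 × 52 − 141 = 171.
The tour-expenses pool pays out 5.3 × 141 = 747.30 in aggregate.
Group total = 171 + 747.30 = 918.30.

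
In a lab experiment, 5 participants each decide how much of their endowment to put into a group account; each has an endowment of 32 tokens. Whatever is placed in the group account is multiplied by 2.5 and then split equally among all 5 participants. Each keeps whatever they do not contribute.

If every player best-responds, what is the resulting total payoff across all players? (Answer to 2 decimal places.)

160.00 tokens

Each contributed unit returns 2.5/5 = 0.5000 to its contributor — below 1 — so contributing 0 is dominant for every player. At the Nash equilibrium everyone keeps their 32, and the group total is 5 × 32 = 160.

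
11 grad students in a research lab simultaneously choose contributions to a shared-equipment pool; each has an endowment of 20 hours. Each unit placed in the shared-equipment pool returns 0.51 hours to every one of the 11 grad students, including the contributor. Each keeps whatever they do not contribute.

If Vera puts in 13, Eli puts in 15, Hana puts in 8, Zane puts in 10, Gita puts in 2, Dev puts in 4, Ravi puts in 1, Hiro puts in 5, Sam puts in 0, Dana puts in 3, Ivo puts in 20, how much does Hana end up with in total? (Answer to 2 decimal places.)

Total contributed: 13 + 15 + 8 + 10 + 2 + 4 + 1 + 5 + 0 + 3 + 20 = 81.
Each receives 0.51 × 81 = 41.31 from the shared-equipment pool.
Hana keeps 20 − 8 = 12, so Hana's payoff is 12 + 41.31 = 53.31.

53.31 hours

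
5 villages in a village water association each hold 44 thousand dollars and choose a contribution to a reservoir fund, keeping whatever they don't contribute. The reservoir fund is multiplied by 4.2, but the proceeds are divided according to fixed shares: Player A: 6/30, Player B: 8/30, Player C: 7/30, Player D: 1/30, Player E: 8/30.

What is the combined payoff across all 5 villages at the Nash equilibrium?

Each unit j contributes comes back to j as 4.2 × (j's share), so j prefers to contribute only if that share exceeds 1/4.2 = 0.2381; otherwise keeping the unit dominates.
The shares above 0.2381 belong to Player B and Player E, contributing 44 each; the remaining 3 contribute 0. Total contributed: 88.
The reservoir fund pays out 4.2 × 88 = 369.60 in total (split across the unequal shares, but the aggregate is all that matters for the group sum).
The 3 free-riders keep 44 each, adding 132. Group total = 132 + 369.60 = 501.60.

501.60 thousand dollars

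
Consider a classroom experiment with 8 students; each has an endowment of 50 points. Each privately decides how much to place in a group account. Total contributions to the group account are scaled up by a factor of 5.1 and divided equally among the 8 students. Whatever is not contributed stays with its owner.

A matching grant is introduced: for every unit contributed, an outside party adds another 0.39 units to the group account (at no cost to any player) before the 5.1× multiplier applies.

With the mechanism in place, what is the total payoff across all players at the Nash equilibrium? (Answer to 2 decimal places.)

Even with the mechanism, each unit contributed returns only 5.1 × 1.39 / 8 = 0.8861 per unit of net cost, so contributing nothing is still dominant.
Everyone keeps their endowment and the group total is 8 × 50 = 400.

400.00 points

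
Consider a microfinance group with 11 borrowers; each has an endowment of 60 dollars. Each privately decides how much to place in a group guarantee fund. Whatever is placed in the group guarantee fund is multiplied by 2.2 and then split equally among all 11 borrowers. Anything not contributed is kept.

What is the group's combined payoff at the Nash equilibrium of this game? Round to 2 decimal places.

Each contributed unit returns 2.2/11 = 0.2000 to its contributor — below 1 — so contributing 0 is dominant for every player. At the Nash equilibrium everyone keeps their 60, and the group total is 11 × 60 = 660.

660.00 dollars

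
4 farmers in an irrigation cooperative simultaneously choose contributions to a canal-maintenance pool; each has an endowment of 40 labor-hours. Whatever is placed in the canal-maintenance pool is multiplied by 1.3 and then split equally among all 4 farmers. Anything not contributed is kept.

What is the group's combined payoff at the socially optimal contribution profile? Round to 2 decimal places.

Each contributed unit returns 1.300 to the group as a whole (0.3250 to each of 4 players), which exceeds 1, so the social optimum is full contribution: group total = 1.300 × 160 = 208.00.

208.00 labor-hours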